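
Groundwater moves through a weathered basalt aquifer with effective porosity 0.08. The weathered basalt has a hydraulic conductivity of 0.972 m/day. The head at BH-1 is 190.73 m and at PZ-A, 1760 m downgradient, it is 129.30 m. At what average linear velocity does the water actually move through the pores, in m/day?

Hydraulic gradient i = (190.73 − 129.30) / 1760 = 61.43 / 1760 = 0.03490.
Darcy flux q = K · i = 0.9720 × 0.03490 = 0.03393 m/day.
Seepage velocity v = q / n_e = 0.03393 / 0.08 = 0.4241 m/day.

0.424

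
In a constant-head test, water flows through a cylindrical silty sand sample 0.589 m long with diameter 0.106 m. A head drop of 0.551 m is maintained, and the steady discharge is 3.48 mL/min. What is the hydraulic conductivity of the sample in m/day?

0.607

Cross-sectional area A = π·(d/2)² = π × (0.106/2)² = 0.008825 m².
Convert discharge: 3.48 mL/min = 5.800e-08 m³/s.
Darcy's law rearranged: K = Q·L / (A·Δh) = 5.800e-08 × 0.589 / (0.008825 × 0.551) = 7.026e-06 m/s = 0.6070 m/day.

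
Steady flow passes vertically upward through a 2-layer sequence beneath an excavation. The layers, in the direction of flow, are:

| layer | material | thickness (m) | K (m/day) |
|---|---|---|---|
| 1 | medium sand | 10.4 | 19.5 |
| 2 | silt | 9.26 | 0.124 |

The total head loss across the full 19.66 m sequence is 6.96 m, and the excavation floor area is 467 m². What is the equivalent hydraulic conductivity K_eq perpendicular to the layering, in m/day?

0.261

Flow is perpendicular to layering, so the layers act in series and the equivalent K is the thickness-weighted harmonic mean.
Total thickness L = 10.4 + 9.26 = 19.66 m.
Σ(b_i/K_i) = 10.4/19.5 + 9.26/0.124 = 75.21 d.
K_eq = L / Σ(b_i/K_i) = 19.66 / 75.21 = 0.2614 m/day.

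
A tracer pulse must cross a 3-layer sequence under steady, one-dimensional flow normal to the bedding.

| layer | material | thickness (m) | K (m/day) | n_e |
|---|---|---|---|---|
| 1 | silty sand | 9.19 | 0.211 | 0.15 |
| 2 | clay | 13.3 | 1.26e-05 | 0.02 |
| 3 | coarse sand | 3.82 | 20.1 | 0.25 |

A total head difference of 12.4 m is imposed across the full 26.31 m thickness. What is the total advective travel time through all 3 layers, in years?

606

With flow normal to the layers, continuity requires the same specific discharge q through every layer.
Σ(b_i/K_i) = 9.19/0.211 + 13.3/1.26e-05 + 3.82/20.1 = 1.056e+06 d.
q = Δh / Σ(b_i/K_i) = 12.4 / 1.056e+06 = 1.175e-05 m/day.
In each layer the seepage velocity is v_i = q/n_i, so the layer transit time is t_i = b_i·n_i / q:
  layer 1 (silty sand): t_1 = 9.19 × 0.15 / 1.175e-05 = 1.174e+05 d
  layer 2 (clay): t_2 = 13.3 × 0.02 / 1.175e-05 = 22644 d
  layer 3 (coarse sand): t_3 = 3.82 × 0.25 / 1.175e-05 = 81298 d
Total t = Σ t_i = 2.213e+05 days = 605.9 years.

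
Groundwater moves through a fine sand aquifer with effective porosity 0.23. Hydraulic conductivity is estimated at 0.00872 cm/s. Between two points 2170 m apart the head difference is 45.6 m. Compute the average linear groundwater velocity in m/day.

0.688

Convert K: 0.00872 cm/s × 864 = 7.534 m/day.
Hydraulic gradient i = Δh / L = 45.6 / 2170 = 0.02101.
Darcy flux q = K · i = 7.534 × 0.02101 = 0.1583 m/day.
Seepage velocity v = q / n_e = 0.1583 / 0.23 = 0.6883 m/day.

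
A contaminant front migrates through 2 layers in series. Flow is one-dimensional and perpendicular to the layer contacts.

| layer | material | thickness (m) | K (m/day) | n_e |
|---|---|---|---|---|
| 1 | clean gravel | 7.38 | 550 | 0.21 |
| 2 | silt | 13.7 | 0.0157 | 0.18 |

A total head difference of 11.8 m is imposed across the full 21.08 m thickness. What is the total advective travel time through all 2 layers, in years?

0.813

With flow normal to the layers, continuity requires the same specific discharge q through every layer.
Σ(b_i/K_i) = 7.38/550 + 13.7/0.0157 = 872.6 d.
q = Δh / Σ(b_i/K_i) = 11.8 / 872.6 = 0.01352 m/day.
In each layer the seepage velocity is v_i = q/n_i, so the layer transit time is t_i = b_i·n_i / q:
  layer 1 (clean gravel): t_1 = 7.38 × 0.21 / 0.01352 = 114.6 d
  layer 2 (silt): t_2 = 13.7 × 0.18 / 0.01352 = 182.4 d
Total t = Σ t_i = 297.0 days = 0.8131 years.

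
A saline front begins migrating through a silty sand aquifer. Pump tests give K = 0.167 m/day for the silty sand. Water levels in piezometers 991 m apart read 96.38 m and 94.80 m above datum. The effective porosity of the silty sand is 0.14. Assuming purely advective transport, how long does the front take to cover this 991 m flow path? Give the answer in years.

1430

Hydraulic gradient i = (96.38 − 94.80) / 991 = 1.58 / 991 = 0.001594.
Darcy flux q = K · i = 0.1670 × 0.001594 = 0.0002663 m/day.
Seepage velocity v = q / n_e = 0.0002663 / 0.14 = 0.001902 m/day.
Travel time t = L / v = 991 / 0.001902 = 5.211e+05 days = 1427 years.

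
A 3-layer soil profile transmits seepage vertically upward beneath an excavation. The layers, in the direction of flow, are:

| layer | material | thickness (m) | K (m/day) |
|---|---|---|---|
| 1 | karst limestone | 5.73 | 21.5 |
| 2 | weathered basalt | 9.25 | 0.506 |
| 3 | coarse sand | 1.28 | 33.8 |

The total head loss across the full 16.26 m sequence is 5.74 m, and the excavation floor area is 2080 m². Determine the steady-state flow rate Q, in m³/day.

642

Flow is perpendicular to layering, so the layers act in series and the equivalent K is the thickness-weighted harmonic mean.
Total thickness L = 5.73 + 9.25 + 1.28 = 16.26 m.
Σ(b_i/K_i) = 5.73/21.5 + 9.25/0.506 + 1.28/33.8 = 18.59 d.
K_eq = L / Σ(b_i/K_i) = 16.26 / 18.59 = 0.8749 m/day.
Q = K_eq · A · (Δh/L) = 0.8749 × 2080 × (5.74/16.26) = 642.4 m³/day.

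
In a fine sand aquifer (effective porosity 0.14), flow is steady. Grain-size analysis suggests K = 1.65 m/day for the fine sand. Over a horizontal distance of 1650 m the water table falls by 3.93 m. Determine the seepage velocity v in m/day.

0.0281

Hydraulic gradient i = Δh / L = 3.93 / 1650 = 0.002382.
Darcy flux q = K · i = 1.650 × 0.002382 = 0.003930 m/day.
Seepage velocity v = q / n_e = 0.003930 / 0.14 = 0.02807 m/day.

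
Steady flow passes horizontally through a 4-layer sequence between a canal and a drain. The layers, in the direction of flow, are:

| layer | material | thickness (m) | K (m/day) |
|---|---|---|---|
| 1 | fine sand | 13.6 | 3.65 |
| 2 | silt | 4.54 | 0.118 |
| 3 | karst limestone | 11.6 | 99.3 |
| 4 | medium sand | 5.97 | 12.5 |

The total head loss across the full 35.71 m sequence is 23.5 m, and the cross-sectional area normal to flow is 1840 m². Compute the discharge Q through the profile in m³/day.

Flow is perpendicular to layering, so the layers act in series and the equivalent K is the thickness-weighted harmonic mean.
Total thickness L = 13.6 + 4.54 + 11.6 + 5.97 = 35.71 m.
Σ(b_i/K_i) = 13.6/3.65 + 4.54/0.118 + 11.6/99.3 + 5.97/12.5 = 42.80 d.
K_eq = L / Σ(b_i/K_i) = 35.71 / 42.80 = 0.8344 m/day.
Q = K_eq · A · (Δh/L) = 0.8344 × 1840 × (23.5/35.71) = 1010 m³/day.

1010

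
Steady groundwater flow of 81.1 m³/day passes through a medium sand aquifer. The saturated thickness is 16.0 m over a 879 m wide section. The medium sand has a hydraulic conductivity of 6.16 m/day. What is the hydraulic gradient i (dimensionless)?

0.000936

Cross-sectional area A = 879 × 16.0 = 14064 m².
From Q = K·A·i, i = Q / (K·A) = 81.1 / (6.160 × 14064) = 0.0009361.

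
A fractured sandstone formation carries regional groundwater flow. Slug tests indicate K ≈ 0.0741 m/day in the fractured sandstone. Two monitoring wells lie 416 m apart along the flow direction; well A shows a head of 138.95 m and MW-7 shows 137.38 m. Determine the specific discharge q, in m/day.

0.000280

Hydraulic gradient i = (138.95 − 137.38) / 416 = 1.57 / 416 = 0.003774.
Specific discharge q = K · i = 0.07410 × 0.003774 = 0.0002797 m/day.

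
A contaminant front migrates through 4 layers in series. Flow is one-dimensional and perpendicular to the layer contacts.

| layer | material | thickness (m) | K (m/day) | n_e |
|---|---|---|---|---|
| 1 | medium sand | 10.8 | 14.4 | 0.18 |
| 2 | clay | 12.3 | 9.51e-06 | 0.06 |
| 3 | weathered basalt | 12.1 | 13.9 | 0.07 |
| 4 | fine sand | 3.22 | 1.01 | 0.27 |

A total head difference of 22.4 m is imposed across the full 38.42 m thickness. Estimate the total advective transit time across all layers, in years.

695

With flow normal to the layers, continuity requires the same specific discharge q through every layer.
Σ(b_i/K_i) = 10.8/14.4 + 12.3/9.51e-06 + 12.1/13.9 + 3.22/1.01 = 1.293e+06 d.
q = Δh / Σ(b_i/K_i) = 22.4 / 1.293e+06 = 1.732e-05 m/day.
In each layer the seepage velocity is v_i = q/n_i, so the layer transit time is t_i = b_i·n_i / q:
  layer 1 (medium sand): t_1 = 10.8 × 0.18 / 1.732e-05 = 1.122e+05 d
  layer 2 (clay): t_2 = 12.3 × 0.06 / 1.732e-05 = 42612 d
  layer 3 (weathered basalt): t_3 = 12.1 × 0.07 / 1.732e-05 = 48906 d
  layer 4 (fine sand): t_4 = 3.22 × 0.27 / 1.732e-05 = 50199 d
Total t = Σ t_i = 2.540e+05 days = 695.3 years.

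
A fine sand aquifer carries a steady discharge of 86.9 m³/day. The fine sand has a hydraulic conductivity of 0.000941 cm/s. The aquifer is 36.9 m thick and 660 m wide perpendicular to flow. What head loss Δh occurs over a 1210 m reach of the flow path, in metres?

5.31

Convert K: 0.000941 cm/s × 864 = 0.8130 m/day.
Cross-sectional area A = 660 × 36.9 = 24354 m².
From Q = K·A·i, i = Q / (K·A) = 86.9 / (0.8130 × 24354) = 0.004389.
Head loss Δh = i · L = 0.004389 × 1210 = 5.310 m.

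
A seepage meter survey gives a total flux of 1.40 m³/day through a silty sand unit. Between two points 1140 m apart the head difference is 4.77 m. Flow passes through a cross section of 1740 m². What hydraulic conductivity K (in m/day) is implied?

0.192

Hydraulic gradient i = Δh / L = 4.77 / 1140 = 0.004184.
From Q = K·A·i, K = Q / (A·i) = 1.40 / (1740 × 0.004184) = 0.1923 m/day.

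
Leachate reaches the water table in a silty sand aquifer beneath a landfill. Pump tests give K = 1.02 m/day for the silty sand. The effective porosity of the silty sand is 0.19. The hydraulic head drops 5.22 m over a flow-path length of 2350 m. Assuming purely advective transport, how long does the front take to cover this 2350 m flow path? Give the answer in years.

540

Hydraulic gradient i = Δh / L = 5.22 / 2350 = 0.002221.
Darcy flux q = K · i = 1.020 × 0.002221 = 0.002266 m/day.
Seepage velocity v = q / n_e = 0.002266 / 0.19 = 0.01192 m/day.
Travel time t = L / v = 2350 / 0.01192 = 1.971e+05 days = 539.5 years.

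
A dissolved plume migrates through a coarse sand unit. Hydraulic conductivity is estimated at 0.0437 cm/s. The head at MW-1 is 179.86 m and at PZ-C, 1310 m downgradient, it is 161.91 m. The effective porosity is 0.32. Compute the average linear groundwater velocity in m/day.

1.62

Convert K: 0.0437 cm/s × 864 = 37.76 m/day.
Hydraulic gradient i = (179.86 − 161.91) / 1310 = 17.95 / 1310 = 0.01370.
Darcy flux q = K · i = 37.76 × 0.01370 = 0.5174 m/day.
Seepage velocity v = q / n_e = 0.5174 / 0.32 = 1.617 m/day.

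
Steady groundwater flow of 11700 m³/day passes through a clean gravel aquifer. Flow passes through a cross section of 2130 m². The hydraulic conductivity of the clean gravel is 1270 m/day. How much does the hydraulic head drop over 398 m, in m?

From Q = K·A·i, i = Q / (K·A) = 11700 / (1270 × 2130) = 0.004325.
Head loss Δh = i · L = 0.004325 × 398 = 1.721 m.

1.72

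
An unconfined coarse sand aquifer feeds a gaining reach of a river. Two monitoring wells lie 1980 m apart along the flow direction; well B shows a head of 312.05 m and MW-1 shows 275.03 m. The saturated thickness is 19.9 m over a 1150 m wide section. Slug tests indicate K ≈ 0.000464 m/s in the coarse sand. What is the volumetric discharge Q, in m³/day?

Convert K: 0.000464 m/s × 86400 = 40.09 m/day.
Cross-sectional area A = 1150 × 19.9 = 22885 m².
Hydraulic gradient i = (312.05 − 275.03) / 1980 = 37.02 / 1980 = 0.01870.
Darcy's law: Q = K · A · i = 40.09 × 22885 × 0.01870 = 17154 m³/day.

17200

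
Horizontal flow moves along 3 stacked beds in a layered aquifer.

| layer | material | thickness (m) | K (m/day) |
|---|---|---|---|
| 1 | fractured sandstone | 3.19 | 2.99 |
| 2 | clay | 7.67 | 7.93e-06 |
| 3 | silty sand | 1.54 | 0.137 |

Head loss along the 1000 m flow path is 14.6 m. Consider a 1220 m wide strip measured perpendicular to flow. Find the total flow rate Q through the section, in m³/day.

174

Flow is parallel to layering, so each bed carries its own Darcy discharge and the transmissivities add.
Σ(K_i·b_i) = 2.99×3.19 + 7.93e-06×7.67 + 0.137×1.54 = 9.749 m²/day.
Hydraulic gradient i = Δh / L = 14.6 / 1000 = 0.01460.
Q = Σ(K_i·b_i) · W · i = 9.749 × 1220 × 0.01460 = 173.7 m³/day.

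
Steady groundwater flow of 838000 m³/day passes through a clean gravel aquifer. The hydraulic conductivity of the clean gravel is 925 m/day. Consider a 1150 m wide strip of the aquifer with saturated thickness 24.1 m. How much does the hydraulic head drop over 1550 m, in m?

50.7

Cross-sectional area A = 1150 × 24.1 = 27715 m².
From Q = K·A·i, i = Q / (K·A) = 838000 / (925.0 × 27715) = 0.03269.
Head loss Δh = i · L = 0.03269 × 1550 = 50.67 m.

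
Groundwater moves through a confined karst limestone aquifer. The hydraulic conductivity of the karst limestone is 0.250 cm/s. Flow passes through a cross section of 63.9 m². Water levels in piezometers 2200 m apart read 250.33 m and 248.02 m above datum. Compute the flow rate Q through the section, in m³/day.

14.5

Convert K: 0.250 cm/s × 864 = 216.0 m/day.
Hydraulic gradient i = (250.33 − 248.02) / 2200 = 2.31 / 2200 = 0.001050.
Darcy's law: Q = K · A · i = 216.0 × 63.90 × 0.001050 = 14.49 m³/day.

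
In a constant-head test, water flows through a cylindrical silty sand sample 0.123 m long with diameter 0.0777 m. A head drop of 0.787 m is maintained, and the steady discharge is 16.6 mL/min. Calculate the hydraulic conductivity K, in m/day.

Cross-sectional area A = π·(d/2)² = π × (0.0777/2)² = 0.004742 m².
Convert discharge: 16.6 mL/min = 2.767e-07 m³/s.
Darcy's law rearranged: K = Q·L / (A·Δh) = 2.767e-07 × 0.123 / (0.004742 × 0.787) = 9.119e-06 m/s = 0.7879 m/day.

0.788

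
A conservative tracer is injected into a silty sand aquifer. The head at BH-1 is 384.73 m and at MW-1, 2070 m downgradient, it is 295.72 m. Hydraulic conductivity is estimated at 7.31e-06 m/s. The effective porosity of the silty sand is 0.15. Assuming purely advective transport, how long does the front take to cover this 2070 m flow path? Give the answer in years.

Convert K: 7.31e-06 m/s × 86400 = 0.6316 m/day.
Hydraulic gradient i = (384.73 − 295.72) / 2070 = 89.01 / 2070 = 0.04300.
Darcy flux q = K · i = 0.6316 × 0.04300 = 0.02716 m/day.
Seepage velocity v = q / n_e = 0.02716 / 0.15 = 0.1811 m/day.
Travel time t = L / v = 2070 / 0.1811 = 11433 days = 31.30 years.

31.3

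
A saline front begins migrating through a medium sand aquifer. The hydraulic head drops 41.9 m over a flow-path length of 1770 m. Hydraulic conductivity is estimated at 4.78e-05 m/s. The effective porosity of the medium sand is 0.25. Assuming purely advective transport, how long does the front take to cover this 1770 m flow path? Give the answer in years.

12.4

Convert K: 4.78e-05 m/s × 86400 = 4.130 m/day.
Hydraulic gradient i = Δh / L = 41.9 / 1770 = 0.02367.
Darcy flux q = K · i = 4.130 × 0.02367 = 0.09776 m/day.
Seepage velocity v = q / n_e = 0.09776 / 0.25 = 0.3911 m/day.
Travel time t = L / v = 1770 / 0.3911 = 4526 days = 12.39 years.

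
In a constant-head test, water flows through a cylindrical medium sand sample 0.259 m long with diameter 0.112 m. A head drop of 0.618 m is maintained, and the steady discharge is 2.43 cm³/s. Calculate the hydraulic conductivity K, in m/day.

Cross-sectional area A = π·(d/2)² = π × (0.112/2)² = 0.009852 m².
Convert discharge: 2.43 cm³/s = 2.430e-06 m³/s.
Darcy's law rearranged: K = Q·L / (A·Δh) = 2.430e-06 × 0.259 / (0.009852 × 0.618) = 0.0001034 m/s = 8.931 m/day.

8.93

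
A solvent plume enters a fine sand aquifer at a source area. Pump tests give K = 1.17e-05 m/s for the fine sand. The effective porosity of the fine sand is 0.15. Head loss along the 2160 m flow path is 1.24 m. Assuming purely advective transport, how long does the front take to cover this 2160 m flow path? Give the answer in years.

Convert K: 1.17e-05 m/s × 86400 = 1.011 m/day.
Hydraulic gradient i = Δh / L = 1.24 / 2160 = 0.0005741.
Darcy flux q = K · i = 1.011 × 0.0005741 = 0.0005803 m/day.
Seepage velocity v = q / n_e = 0.0005803 / 0.15 = 0.003869 m/day.
Travel time t = L / v = 2160 / 0.003869 = 5.583e+05 days = 1529 years.

1530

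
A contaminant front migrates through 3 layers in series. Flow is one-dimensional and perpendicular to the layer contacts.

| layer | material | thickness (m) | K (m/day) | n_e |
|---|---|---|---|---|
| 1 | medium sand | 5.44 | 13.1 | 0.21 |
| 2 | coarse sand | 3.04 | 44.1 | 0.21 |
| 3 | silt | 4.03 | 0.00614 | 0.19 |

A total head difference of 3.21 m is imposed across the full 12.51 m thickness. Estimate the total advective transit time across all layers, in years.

With flow normal to the layers, continuity requires the same specific discharge q through every layer.
Σ(b_i/K_i) = 5.44/13.1 + 3.04/44.1 + 4.03/0.00614 = 656.8 d.
q = Δh / Σ(b_i/K_i) = 3.21 / 656.8 = 0.004887 m/day.
In each layer the seepage velocity is v_i = q/n_i, so the layer transit time is t_i = b_i·n_i / q:
  layer 1 (medium sand): t_1 = 5.44 × 0.21 / 0.004887 = 233.8 d
  layer 2 (coarse sand): t_2 = 3.04 × 0.21 / 0.004887 = 130.6 d
  layer 3 (silt): t_3 = 4.03 × 0.19 / 0.004887 = 156.7 d
Total t = Σ t_i = 521.1 days = 1.427 years.

1.43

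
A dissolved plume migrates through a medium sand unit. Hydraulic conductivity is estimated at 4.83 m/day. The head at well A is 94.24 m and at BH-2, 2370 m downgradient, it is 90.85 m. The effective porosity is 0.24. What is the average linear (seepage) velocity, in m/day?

0.0288

Hydraulic gradient i = (94.24 − 90.85) / 2370 = 3.39 / 2370 = 0.001430.
Darcy flux q = K · i = 4.830 × 0.001430 = 0.006909 m/day.
Seepage velocity v = q / n_e = 0.006909 / 0.24 = 0.02879 m/day.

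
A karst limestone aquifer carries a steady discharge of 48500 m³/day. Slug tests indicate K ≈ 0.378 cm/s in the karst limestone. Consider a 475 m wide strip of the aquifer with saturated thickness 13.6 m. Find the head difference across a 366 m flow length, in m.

Convert K: 0.378 cm/s × 864 = 326.6 m/day.
Cross-sectional area A = 475 × 13.6 = 6460 m².
From Q = K·A·i, i = Q / (K·A) = 48500 / (326.6 × 6460) = 0.02299.
Head loss Δh = i · L = 0.02299 × 366 = 8.414 m.

8.41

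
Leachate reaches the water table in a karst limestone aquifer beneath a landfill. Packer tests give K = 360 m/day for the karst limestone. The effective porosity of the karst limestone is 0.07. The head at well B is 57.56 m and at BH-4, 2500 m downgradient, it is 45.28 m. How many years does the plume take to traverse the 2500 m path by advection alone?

0.271

Hydraulic gradient i = (57.56 − 45.28) / 2500 = 12.28 / 2500 = 0.004912.
Darcy flux q = K · i = 360.0 × 0.004912 = 1.768 m/day.
Seepage velocity v = q / n_e = 1.768 / 0.07 = 25.26 m/day.
Travel time t = L / v = 2500 / 25.26 = 98.96 days = 0.2709 years.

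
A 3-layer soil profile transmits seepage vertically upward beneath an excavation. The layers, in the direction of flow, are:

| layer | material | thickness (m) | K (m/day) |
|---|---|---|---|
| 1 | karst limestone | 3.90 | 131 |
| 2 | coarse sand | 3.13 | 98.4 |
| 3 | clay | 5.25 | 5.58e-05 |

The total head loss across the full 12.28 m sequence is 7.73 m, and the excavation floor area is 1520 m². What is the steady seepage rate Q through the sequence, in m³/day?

Flow is perpendicular to layering, so the layers act in series and the equivalent K is the thickness-weighted harmonic mean.
Total thickness L = 3.90 + 3.13 + 5.25 = 12.28 m.
Σ(b_i/K_i) = 3.90/131 + 3.13/98.4 + 5.25/5.58e-05 = 94086 d.
K_eq = L / Σ(b_i/K_i) = 12.28 / 94086 = 0.0001305 m/day.
Q = K_eq · A · (Δh/L) = 0.0001305 × 1520 × (7.73/12.28) = 0.1249 m³/day.

0.125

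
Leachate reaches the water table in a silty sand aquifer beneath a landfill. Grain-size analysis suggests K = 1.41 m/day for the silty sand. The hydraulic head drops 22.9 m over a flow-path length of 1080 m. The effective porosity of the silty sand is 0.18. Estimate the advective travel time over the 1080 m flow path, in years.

Hydraulic gradient i = Δh / L = 22.9 / 1080 = 0.02120.
Darcy flux q = K · i = 1.410 × 0.02120 = 0.02990 m/day.
Seepage velocity v = q / n_e = 0.02990 / 0.18 = 0.1661 m/day.
Travel time t = L / v = 1080 / 0.1661 = 6502 days = 17.80 years.

17.8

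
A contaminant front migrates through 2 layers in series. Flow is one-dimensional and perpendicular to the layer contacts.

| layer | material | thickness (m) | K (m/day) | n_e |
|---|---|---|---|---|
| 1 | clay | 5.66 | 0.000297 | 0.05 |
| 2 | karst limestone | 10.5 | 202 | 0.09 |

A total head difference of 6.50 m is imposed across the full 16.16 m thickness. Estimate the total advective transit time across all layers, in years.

9.86

With flow normal to the layers, continuity requires the same specific discharge q through every layer.
Σ(b_i/K_i) = 5.66/0.000297 + 10.5/202 = 19057 d.
q = Δh / Σ(b_i/K_i) = 6.50 / 19057 = 0.0003411 m/day.
In each layer the seepage velocity is v_i = q/n_i, so the layer transit time is t_i = b_i·n_i / q:
  layer 1 (clay): t_1 = 5.66 × 0.05 / 0.0003411 = 829.7 d
  layer 2 (karst limestone): t_2 = 10.5 × 0.09 / 0.0003411 = 2771 d
Total t = Σ t_i = 3600 days = 9.857 years.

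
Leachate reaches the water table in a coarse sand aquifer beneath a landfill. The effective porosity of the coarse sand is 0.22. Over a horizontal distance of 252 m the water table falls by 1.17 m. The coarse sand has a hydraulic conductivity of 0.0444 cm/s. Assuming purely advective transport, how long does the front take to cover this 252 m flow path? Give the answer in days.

311

Convert K: 0.0444 cm/s × 864 = 38.36 m/day.
Hydraulic gradient i = Δh / L = 1.17 / 252 = 0.004643.
Darcy flux q = K · i = 38.36 × 0.004643 = 0.1781 m/day.
Seepage velocity v = q / n_e = 0.1781 / 0.22 = 0.8096 m/day.
Travel time t = L / v = 252 / 0.8096 = 311.3 days.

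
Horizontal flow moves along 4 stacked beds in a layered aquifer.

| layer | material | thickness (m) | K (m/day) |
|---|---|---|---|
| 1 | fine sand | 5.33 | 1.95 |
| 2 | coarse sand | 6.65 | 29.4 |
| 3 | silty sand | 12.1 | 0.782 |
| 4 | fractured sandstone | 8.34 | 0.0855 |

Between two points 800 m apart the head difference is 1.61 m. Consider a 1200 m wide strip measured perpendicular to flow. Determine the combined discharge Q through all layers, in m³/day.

Flow is parallel to layering, so each bed carries its own Darcy discharge and the transmissivities add.
Σ(K_i·b_i) = 1.95×5.33 + 29.4×6.65 + 0.782×12.1 + 0.0855×8.34 = 216.1 m²/day.
Hydraulic gradient i = Δh / L = 1.61 / 800 = 0.002012.
Q = Σ(K_i·b_i) · W · i = 216.1 × 1200 × 0.002012 = 521.8 m³/day.

522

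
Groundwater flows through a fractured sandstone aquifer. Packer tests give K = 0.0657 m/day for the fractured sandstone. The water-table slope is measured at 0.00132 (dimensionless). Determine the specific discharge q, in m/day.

Hydraulic gradient i = 0.00132.
Specific discharge q = K · i = 0.06570 × 0.001320 = 8.672e-05 m/day.

8.67e-05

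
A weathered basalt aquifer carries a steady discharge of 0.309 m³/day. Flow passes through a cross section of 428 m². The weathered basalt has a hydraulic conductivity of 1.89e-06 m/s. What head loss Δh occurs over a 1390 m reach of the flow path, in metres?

6.15

Convert K: 1.89e-06 m/s × 86400 = 0.1633 m/day.
From Q = K·A·i, i = Q / (K·A) = 0.309 / (0.1633 × 428.0) = 0.004421.
Head loss Δh = i · L = 0.004421 × 1390 = 6.145 m.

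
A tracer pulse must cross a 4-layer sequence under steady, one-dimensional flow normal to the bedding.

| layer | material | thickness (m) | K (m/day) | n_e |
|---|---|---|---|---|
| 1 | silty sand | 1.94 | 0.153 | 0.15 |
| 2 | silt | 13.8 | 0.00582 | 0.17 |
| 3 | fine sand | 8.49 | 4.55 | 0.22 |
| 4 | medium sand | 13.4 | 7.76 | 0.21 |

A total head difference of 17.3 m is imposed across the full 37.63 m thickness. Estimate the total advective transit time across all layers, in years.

With flow normal to the layers, continuity requires the same specific discharge q through every layer.
Σ(b_i/K_i) = 1.94/0.153 + 13.8/0.00582 + 8.49/4.55 + 13.4/7.76 = 2387 d.
q = Δh / Σ(b_i/K_i) = 17.3 / 2387 = 0.007246 m/day.
In each layer the seepage velocity is v_i = q/n_i, so the layer transit time is t_i = b_i·n_i / q:
  layer 1 (silty sand): t_1 = 1.94 × 0.15 / 0.007246 = 40.16 d
  layer 2 (silt): t_2 = 13.8 × 0.17 / 0.007246 = 323.7 d
  layer 3 (fine sand): t_3 = 8.49 × 0.22 / 0.007246 = 257.8 d
  layer 4 (medium sand): t_4 = 13.4 × 0.21 / 0.007246 = 388.3 d
Total t = Σ t_i = 1010 days = 2.765 years.

2.77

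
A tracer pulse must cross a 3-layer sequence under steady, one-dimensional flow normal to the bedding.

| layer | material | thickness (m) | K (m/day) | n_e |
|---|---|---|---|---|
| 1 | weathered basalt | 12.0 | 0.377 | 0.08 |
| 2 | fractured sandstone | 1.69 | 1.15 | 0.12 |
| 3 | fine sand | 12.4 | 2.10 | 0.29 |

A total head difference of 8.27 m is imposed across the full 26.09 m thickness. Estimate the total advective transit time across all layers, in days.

22.6

With flow normal to the layers, continuity requires the same specific discharge q through every layer.
Σ(b_i/K_i) = 12.0/0.377 + 1.69/1.15 + 12.4/2.10 = 39.20 d.
q = Δh / Σ(b_i/K_i) = 8.27 / 39.20 = 0.2109 m/day.
In each layer the seepage velocity is v_i = q/n_i, so the layer transit time is t_i = b_i·n_i / q:
  layer 1 (weathered basalt): t_1 = 12.0 × 0.08 / 0.2109 = 4.551 d
  layer 2 (fractured sandstone): t_2 = 1.69 × 0.12 / 0.2109 = 0.9614 d
  layer 3 (fine sand): t_3 = 12.4 × 0.29 / 0.2109 = 17.05 d
Total t = Σ t_i = 22.56 days.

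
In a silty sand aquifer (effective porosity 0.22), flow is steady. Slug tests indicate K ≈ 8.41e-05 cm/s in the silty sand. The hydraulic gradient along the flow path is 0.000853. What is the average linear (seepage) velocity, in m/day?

0.000282

Convert K: 8.41e-05 cm/s × 864 = 0.07266 m/day.
Hydraulic gradient i = 0.000853.
Darcy flux q = K · i = 0.07266 × 0.0008530 = 6.198e-05 m/day.
Seepage velocity v = q / n_e = 6.198e-05 / 0.22 = 0.0002817 m/day.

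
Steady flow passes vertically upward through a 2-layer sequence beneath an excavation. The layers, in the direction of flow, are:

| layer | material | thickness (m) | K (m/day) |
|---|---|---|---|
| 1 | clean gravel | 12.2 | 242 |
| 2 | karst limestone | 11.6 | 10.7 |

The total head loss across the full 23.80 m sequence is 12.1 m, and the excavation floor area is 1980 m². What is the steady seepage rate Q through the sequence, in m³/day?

21100

Flow is perpendicular to layering, so the layers act in series and the equivalent K is the thickness-weighted harmonic mean.
Total thickness L = 12.2 + 11.6 = 23.80 m.
Σ(b_i/K_i) = 12.2/242 + 11.6/10.7 = 1.135 d.
K_eq = L / Σ(b_i/K_i) = 23.80 / 1.135 = 20.98 m/day.
Q = K_eq · A · (Δh/L) = 20.98 × 1980 × (12.1/23.80) = 21117 m³/day.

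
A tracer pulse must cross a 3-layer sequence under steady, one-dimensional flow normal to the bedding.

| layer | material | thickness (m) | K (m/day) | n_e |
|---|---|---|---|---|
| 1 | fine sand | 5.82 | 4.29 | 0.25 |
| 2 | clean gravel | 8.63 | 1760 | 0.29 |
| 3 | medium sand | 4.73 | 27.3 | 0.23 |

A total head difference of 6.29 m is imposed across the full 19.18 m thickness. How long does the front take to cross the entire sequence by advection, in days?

With flow normal to the layers, continuity requires the same specific discharge q through every layer.
Σ(b_i/K_i) = 5.82/4.29 + 8.63/1760 + 4.73/27.3 = 1.535 d.
q = Δh / Σ(b_i/K_i) = 6.29 / 1.535 = 4.098 m/day.
In each layer the seepage velocity is v_i = q/n_i, so the layer transit time is t_i = b_i·n_i / q:
  layer 1 (fine sand): t_1 = 5.82 × 0.25 / 4.098 = 0.3550 d
  layer 2 (clean gravel): t_2 = 8.63 × 0.29 / 4.098 = 0.6107 d
  layer 3 (medium sand): t_3 = 4.73 × 0.23 / 4.098 = 0.2655 d
Total t = Σ t_i = 1.231 days.

1.23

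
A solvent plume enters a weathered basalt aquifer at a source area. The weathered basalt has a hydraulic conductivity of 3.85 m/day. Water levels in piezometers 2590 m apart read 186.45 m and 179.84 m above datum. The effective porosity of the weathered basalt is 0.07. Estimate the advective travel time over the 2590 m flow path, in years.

Hydraulic gradient i = (186.45 − 179.84) / 2590 = 6.61 / 2590 = 0.002552.
Darcy flux q = K · i = 3.850 × 0.002552 = 0.009826 m/day.
Seepage velocity v = q / n_e = 0.009826 / 0.07 = 0.1404 m/day.
Travel time t = L / v = 2590 / 0.1404 = 18452 days = 50.52 years.

50.5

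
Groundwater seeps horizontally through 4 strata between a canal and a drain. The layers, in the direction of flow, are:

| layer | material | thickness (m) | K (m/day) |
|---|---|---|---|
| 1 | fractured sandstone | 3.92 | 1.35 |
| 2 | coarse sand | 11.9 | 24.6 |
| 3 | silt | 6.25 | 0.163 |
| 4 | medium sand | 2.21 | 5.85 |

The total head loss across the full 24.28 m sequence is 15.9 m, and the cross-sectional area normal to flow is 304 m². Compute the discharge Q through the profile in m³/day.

115

Flow is perpendicular to layering, so the layers act in series and the equivalent K is the thickness-weighted harmonic mean.
Total thickness L = 3.92 + 11.9 + 6.25 + 2.21 = 24.28 m.
Σ(b_i/K_i) = 3.92/1.35 + 11.9/24.6 + 6.25/0.163 + 2.21/5.85 = 42.11 d.
K_eq = L / Σ(b_i/K_i) = 24.28 / 42.11 = 0.5766 m/day.
Q = K_eq · A · (Δh/L) = 0.5766 × 304 × (15.9/24.28) = 114.8 m³/day.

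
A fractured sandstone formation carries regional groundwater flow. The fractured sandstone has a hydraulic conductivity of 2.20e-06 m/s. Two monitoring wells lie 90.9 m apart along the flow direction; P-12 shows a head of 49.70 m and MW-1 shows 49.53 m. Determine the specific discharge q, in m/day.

Convert K: 2.20e-06 m/s × 86400 = 0.1901 m/day.
Hydraulic gradient i = (49.70 − 49.53) / 90.9 = 0.17 / 90.9 = 0.001870.
Specific discharge q = K · i = 0.1901 × 0.001870 = 0.0003555 m/day.

0.000355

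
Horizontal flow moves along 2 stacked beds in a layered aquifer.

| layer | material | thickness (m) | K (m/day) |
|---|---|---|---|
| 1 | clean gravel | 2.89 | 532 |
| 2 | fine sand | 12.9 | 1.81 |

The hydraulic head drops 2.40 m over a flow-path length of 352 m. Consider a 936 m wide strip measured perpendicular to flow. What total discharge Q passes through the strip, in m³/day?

9960

Flow is parallel to layering, so each bed carries its own Darcy discharge and the transmissivities add.
Σ(K_i·b_i) = 532×2.89 + 1.81×12.9 = 1561 m²/day.
Hydraulic gradient i = Δh / L = 2.40 / 352 = 0.006818.
Q = Σ(K_i·b_i) · W · i = 1561 × 936 × 0.006818 = 9961 m³/day.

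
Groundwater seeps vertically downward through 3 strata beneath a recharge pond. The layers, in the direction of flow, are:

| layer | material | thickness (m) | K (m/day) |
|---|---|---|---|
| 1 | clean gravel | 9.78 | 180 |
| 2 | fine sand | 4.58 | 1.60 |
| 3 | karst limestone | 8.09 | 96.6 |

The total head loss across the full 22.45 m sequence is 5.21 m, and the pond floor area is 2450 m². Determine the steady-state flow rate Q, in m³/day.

4250

Flow is perpendicular to layering, so the layers act in series and the equivalent K is the thickness-weighted harmonic mean.
Total thickness L = 9.78 + 4.58 + 8.09 = 22.45 m.
Σ(b_i/K_i) = 9.78/180 + 4.58/1.60 + 8.09/96.6 = 3.001 d.
K_eq = L / Σ(b_i/K_i) = 22.45 / 3.001 = 7.482 m/day.
Q = K_eq · A · (Δh/L) = 7.482 × 2450 × (5.21/22.45) = 4254 m³/day.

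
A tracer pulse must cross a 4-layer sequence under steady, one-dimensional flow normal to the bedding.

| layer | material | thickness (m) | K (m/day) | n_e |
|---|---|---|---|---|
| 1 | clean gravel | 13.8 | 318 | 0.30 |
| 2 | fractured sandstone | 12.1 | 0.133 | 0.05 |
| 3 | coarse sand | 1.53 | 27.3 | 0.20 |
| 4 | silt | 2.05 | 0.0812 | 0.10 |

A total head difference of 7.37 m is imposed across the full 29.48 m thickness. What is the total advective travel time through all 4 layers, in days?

With flow normal to the layers, continuity requires the same specific discharge q through every layer.
Σ(b_i/K_i) = 13.8/318 + 12.1/0.133 + 1.53/27.3 + 2.05/0.0812 = 116.3 d.
q = Δh / Σ(b_i/K_i) = 7.37 / 116.3 = 0.06336 m/day.
In each layer the seepage velocity is v_i = q/n_i, so the layer transit time is t_i = b_i·n_i / q:
  layer 1 (clean gravel): t_1 = 13.8 × 0.30 / 0.06336 = 65.34 d
  layer 2 (fractured sandstone): t_2 = 12.1 × 0.05 / 0.06336 = 9.549 d
  layer 3 (coarse sand): t_3 = 1.53 × 0.20 / 0.06336 = 4.830 d
  layer 4 (silt): t_4 = 2.05 × 0.10 / 0.06336 = 3.236 d
Total t = Σ t_i = 82.96 days.

83.0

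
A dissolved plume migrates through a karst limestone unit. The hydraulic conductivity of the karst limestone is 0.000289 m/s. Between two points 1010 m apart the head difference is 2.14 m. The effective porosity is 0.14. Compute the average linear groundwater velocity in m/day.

Convert K: 0.000289 m/s × 86400 = 24.97 m/day.
Hydraulic gradient i = Δh / L = 2.14 / 1010 = 0.002119.
Darcy flux q = K · i = 24.97 × 0.002119 = 0.05291 m/day.
Seepage velocity v = q / n_e = 0.05291 / 0.14 = 0.3779 m/day.

0.378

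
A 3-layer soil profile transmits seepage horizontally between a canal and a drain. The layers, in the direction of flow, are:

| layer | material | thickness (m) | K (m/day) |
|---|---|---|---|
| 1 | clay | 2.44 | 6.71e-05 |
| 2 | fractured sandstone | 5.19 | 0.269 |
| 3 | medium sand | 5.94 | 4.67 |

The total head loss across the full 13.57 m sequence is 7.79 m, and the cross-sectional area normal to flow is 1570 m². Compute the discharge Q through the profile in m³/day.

0.336

Flow is perpendicular to layering, so the layers act in series and the equivalent K is the thickness-weighted harmonic mean.
Total thickness L = 2.44 + 5.19 + 5.94 = 13.57 m.
Σ(b_i/K_i) = 2.44/6.71e-05 + 5.19/0.269 + 5.94/4.67 = 36384 d.
K_eq = L / Σ(b_i/K_i) = 13.57 / 36384 = 0.0003730 m/day.
Q = K_eq · A · (Δh/L) = 0.0003730 × 1570 × (7.79/13.57) = 0.3361 m³/day.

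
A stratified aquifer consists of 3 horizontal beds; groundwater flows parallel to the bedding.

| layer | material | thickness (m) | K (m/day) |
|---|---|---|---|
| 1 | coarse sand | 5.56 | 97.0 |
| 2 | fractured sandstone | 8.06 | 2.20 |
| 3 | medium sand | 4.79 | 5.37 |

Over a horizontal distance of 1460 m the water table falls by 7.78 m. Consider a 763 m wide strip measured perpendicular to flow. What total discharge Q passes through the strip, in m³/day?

2370

Flow is parallel to layering, so each bed carries its own Darcy discharge and the transmissivities add.
Σ(K_i·b_i) = 97.0×5.56 + 2.20×8.06 + 5.37×4.79 = 582.8 m²/day.
Hydraulic gradient i = Δh / L = 7.78 / 1460 = 0.005329.
Q = Σ(K_i·b_i) · W · i = 582.8 × 763 × 0.005329 = 2369 m³/day.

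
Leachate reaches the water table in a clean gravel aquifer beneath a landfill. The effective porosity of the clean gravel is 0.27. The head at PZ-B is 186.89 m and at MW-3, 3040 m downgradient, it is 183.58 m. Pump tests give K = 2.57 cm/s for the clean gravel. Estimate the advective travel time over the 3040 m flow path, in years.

Convert K: 2.57 cm/s × 864 = 2220 m/day.
Hydraulic gradient i = (186.89 − 183.58) / 3040 = 3.31 / 3040 = 0.001089.
Darcy flux q = K · i = 2220 × 0.001089 = 2.418 m/day.
Seepage velocity v = q / n_e = 2.418 / 0.27 = 8.954 m/day.
Travel time t = L / v = 3040 / 8.954 = 339.5 days = 0.9295 years.

0.929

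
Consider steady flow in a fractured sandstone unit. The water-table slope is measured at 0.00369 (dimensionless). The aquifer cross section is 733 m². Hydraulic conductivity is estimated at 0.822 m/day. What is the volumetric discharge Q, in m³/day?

Hydraulic gradient i = 0.00369.
Darcy's law: Q = K · A · i = 0.8220 × 733.0 × 0.003690 = 2.223 m³/day.

2.22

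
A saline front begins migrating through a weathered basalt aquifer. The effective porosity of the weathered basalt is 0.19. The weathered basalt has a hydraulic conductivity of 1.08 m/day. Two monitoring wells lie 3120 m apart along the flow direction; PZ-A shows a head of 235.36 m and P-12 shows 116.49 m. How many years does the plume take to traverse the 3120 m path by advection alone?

Hydraulic gradient i = (235.36 − 116.49) / 3120 = 118.87 / 3120 = 0.03810.
Darcy flux q = K · i = 1.080 × 0.03810 = 0.04115 m/day.
Seepage velocity v = q / n_e = 0.04115 / 0.19 = 0.2166 m/day.
Travel time t = L / v = 3120 / 0.2166 = 14407 days = 39.44 years.

39.4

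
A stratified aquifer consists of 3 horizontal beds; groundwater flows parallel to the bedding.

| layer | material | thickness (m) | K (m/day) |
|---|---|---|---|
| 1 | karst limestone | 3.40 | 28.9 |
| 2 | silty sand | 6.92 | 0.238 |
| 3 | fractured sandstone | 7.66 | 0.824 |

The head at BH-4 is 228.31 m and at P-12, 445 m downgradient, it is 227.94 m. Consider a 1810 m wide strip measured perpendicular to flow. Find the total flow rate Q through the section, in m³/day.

Flow is parallel to layering, so each bed carries its own Darcy discharge and the transmissivities add.
Σ(K_i·b_i) = 28.9×3.40 + 0.238×6.92 + 0.824×7.66 = 106.2 m²/day.
Hydraulic gradient i = (228.31 − 227.94) / 445 = 0.37 / 445 = 0.0008315.
Q = Σ(K_i·b_i) · W · i = 106.2 × 1810 × 0.0008315 = 159.9 m³/day.

160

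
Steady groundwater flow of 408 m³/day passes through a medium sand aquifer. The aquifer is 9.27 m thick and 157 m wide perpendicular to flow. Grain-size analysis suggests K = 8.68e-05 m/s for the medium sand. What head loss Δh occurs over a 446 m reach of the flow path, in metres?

16.7

Convert K: 8.68e-05 m/s × 86400 = 7.500 m/day.
Cross-sectional area A = 157 × 9.27 = 1455 m².
From Q = K·A·i, i = Q / (K·A) = 408 / (7.500 × 1455) = 0.03738.
Head loss Δh = i · L = 0.03738 × 446 = 16.67 m.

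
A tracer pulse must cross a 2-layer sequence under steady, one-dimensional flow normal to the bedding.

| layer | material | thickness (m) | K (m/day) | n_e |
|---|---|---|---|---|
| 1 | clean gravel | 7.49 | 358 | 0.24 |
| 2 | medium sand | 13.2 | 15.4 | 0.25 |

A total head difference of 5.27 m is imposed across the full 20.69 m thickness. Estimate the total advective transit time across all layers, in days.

0.849

With flow normal to the layers, continuity requires the same specific discharge q through every layer.
Σ(b_i/K_i) = 7.49/358 + 13.2/15.4 = 0.8781 d.
q = Δh / Σ(b_i/K_i) = 5.27 / 0.8781 = 6.002 m/day.
In each layer the seepage velocity is v_i = q/n_i, so the layer transit time is t_i = b_i·n_i / q:
  layer 1 (clean gravel): t_1 = 7.49 × 0.24 / 6.002 = 0.2995 d
  layer 2 (medium sand): t_2 = 13.2 × 0.25 / 6.002 = 0.5498 d
Total t = Σ t_i = 0.8493 days.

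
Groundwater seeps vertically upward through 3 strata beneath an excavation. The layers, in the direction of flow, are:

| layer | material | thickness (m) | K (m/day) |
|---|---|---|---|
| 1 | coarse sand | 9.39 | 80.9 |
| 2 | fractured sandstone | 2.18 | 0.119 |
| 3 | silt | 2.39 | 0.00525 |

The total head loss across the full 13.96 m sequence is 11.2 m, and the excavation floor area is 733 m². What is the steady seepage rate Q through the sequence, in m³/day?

Flow is perpendicular to layering, so the layers act in series and the equivalent K is the thickness-weighted harmonic mean.
Total thickness L = 9.39 + 2.18 + 2.39 = 13.96 m.
Σ(b_i/K_i) = 9.39/80.9 + 2.18/0.119 + 2.39/0.00525 = 473.7 d.
K_eq = L / Σ(b_i/K_i) = 13.96 / 473.7 = 0.02947 m/day.
Q = K_eq · A · (Δh/L) = 0.02947 × 733 × (11.2/13.96) = 17.33 m³/day.

17.3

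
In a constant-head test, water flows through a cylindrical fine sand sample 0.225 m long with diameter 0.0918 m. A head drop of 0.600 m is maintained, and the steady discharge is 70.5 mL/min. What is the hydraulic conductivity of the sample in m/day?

Cross-sectional area A = π·(d/2)² = π × (0.0918/2)² = 0.006619 m².
Convert discharge: 70.5 mL/min = 1.175e-06 m³/s.
Darcy's law rearranged: K = Q·L / (A·Δh) = 1.175e-06 × 0.225 / (0.006619 × 0.600) = 6.657e-05 m/s = 5.752 m/day.

5.75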